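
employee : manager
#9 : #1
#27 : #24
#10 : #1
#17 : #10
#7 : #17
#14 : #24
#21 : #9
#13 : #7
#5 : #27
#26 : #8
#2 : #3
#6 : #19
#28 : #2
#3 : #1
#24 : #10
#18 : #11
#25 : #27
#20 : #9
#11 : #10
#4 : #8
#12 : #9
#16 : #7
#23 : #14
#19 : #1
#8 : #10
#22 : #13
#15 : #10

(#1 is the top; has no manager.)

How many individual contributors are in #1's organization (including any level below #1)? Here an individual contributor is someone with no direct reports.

14

The people in #1's organization with no one reporting to them are #28, #20, #12, #21, #6, #15, #26, #4, #18, #16, #22, #5, #25, #23. That is 14.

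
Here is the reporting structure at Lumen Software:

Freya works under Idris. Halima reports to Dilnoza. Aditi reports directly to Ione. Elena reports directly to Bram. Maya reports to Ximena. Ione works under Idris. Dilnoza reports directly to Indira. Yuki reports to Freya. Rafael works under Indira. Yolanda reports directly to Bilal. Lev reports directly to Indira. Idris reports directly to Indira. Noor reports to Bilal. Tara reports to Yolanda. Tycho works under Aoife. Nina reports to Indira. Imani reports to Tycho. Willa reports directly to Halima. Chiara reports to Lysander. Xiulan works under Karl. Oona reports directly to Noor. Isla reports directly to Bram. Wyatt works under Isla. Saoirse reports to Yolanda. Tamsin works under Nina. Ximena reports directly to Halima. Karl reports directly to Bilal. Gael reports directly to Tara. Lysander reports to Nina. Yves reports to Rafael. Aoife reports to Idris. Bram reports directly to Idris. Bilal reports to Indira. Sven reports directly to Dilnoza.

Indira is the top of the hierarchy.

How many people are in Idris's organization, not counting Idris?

11

Idris directly manages Bram, Freya, Ione, Aoife. Under Bram: Isla, Wyatt, Elena (3). Under Freya: Yuki (1). Under Ione: Aditi (1). Under Aoife: Tycho, Imani (2). So Idris's organization is 4 direct reports plus everyone under them: 4 + 2 + 2 + 3 = 11.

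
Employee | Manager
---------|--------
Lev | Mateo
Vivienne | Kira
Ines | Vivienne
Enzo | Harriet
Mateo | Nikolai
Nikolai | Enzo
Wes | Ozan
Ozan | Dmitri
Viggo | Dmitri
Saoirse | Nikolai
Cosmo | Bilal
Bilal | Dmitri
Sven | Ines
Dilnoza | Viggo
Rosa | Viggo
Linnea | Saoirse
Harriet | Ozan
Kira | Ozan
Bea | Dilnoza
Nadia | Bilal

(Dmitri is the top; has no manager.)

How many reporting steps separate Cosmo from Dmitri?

Chain from Cosmo up to Dmitri: Cosmo → Bilal → Dmitri. That is 2 steps up, so Cosmo is 2 levels below Dmitri.

2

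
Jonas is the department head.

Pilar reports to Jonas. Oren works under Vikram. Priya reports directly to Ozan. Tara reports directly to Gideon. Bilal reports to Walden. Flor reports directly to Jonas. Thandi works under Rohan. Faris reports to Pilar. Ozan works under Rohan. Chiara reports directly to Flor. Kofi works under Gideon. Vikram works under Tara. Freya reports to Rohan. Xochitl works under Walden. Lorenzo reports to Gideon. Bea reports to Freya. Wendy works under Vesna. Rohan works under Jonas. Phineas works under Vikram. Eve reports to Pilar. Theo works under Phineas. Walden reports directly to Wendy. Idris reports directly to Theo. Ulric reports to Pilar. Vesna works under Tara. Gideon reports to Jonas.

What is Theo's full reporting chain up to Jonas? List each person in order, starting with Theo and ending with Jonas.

Theo -> Phineas -> Vikram -> Tara -> Gideon -> Jonas

Theo reports to Phineas. Phineas reports to Vikram. Vikram reports to Tara. Tara reports to Gideon. Gideon reports to Jonas. Jonas is at the top.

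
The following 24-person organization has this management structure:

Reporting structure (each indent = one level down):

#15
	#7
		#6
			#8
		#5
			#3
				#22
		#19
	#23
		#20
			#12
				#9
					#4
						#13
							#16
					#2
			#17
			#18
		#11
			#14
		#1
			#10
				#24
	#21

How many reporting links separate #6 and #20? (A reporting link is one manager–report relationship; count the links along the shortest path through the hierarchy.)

#6 is 2 levels below #15, and #20 is 2 levels below #15 (their lowest common manager). The shortest path runs up from #6 to #15 and back down to #20: 2 + 2 = 4 links.

4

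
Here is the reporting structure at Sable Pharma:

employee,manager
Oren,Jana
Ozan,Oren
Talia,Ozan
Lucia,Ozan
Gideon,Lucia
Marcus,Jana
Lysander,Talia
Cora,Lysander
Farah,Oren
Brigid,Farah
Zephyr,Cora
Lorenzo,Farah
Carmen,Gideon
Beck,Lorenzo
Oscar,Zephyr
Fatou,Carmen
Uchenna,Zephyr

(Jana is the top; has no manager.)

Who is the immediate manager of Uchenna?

Uchenna reports directly to Zephyr.

Zephyr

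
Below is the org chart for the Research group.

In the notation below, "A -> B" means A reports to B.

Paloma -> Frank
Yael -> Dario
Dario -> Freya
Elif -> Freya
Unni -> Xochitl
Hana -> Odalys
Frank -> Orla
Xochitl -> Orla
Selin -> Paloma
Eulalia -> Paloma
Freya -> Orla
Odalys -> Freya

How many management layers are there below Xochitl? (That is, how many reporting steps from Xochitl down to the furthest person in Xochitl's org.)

1

The longest chain under Xochitl runs Xochitl → Unni, which is 1 level below Xochitl.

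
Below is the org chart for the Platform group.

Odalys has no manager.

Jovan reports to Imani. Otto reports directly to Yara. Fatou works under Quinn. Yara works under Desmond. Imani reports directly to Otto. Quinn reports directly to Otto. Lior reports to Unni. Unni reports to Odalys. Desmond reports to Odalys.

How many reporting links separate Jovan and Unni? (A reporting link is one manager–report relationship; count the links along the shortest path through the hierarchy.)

6

Jovan is 5 levels below Odalys, and Unni is 1 level below Odalys (their lowest common manager). The shortest path runs up from Jovan to Odalys and back down to Unni: 5 + 1 = 6 links.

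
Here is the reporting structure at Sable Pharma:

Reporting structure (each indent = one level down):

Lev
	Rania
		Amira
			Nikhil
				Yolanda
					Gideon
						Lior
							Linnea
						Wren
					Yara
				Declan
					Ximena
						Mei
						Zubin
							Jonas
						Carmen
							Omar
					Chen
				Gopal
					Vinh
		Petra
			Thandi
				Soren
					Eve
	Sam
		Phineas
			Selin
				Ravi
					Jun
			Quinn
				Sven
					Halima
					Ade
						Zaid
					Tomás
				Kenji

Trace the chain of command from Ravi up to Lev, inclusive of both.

Ravi reports to Selin. Selin reports to Phineas. Phineas reports to Sam. Sam reports to Lev. Lev is at the top.

Ravi -> Selin -> Phineas -> Sam -> Lev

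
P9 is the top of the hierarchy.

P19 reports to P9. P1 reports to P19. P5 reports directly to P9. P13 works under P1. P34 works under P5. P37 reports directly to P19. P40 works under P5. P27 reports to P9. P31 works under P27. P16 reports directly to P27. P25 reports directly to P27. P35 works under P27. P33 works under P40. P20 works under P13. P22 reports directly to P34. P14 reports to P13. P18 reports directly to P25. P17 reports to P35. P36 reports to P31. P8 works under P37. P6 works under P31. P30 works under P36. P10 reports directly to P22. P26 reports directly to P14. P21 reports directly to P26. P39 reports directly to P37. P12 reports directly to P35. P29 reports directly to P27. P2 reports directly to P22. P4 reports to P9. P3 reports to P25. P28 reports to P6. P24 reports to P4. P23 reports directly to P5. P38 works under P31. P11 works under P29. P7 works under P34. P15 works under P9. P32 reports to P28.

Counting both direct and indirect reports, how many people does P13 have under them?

4

P13 directly manages P20, P14. P20 has no reports. Under P14: P26, P21 (2). So P13's organization is 2 direct reports plus everyone under them: 1 + 3 = 4.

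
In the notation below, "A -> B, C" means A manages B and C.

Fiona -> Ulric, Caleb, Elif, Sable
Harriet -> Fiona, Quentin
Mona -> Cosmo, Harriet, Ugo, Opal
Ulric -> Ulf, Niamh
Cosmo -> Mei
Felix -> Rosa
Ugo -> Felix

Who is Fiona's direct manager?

Fiona reports directly to Harriet.

Harriet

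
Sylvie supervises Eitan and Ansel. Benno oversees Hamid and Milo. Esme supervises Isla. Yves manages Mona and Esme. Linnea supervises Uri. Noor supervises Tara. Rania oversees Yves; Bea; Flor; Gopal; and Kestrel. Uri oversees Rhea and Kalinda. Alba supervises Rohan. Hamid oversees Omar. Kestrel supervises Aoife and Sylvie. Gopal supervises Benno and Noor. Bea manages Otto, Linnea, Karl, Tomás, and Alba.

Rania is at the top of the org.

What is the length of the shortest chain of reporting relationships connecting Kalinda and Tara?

7

Kalinda is 4 levels below Rania, and Tara is 3 levels below Rania (their lowest common manager). The shortest path runs up from Kalinda to Rania and back down to Tara: 4 + 3 = 7 links.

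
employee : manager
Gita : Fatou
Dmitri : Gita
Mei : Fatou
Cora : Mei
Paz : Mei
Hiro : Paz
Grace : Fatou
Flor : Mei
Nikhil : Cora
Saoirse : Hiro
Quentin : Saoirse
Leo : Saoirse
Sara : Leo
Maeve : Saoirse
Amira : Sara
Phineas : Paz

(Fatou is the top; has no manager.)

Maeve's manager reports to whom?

Maeve reports to Saoirse, and Saoirse reports to Hiro. So Maeve's skip-level manager is Hiro.

Hiro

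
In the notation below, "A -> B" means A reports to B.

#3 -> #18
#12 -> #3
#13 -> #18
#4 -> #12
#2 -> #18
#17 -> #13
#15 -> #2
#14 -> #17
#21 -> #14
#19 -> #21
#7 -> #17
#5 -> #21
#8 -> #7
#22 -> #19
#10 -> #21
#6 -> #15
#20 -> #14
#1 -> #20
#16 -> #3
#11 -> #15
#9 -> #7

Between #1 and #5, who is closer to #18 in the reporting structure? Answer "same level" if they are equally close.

same level

Both #1 and #5 are 5 levels below #18.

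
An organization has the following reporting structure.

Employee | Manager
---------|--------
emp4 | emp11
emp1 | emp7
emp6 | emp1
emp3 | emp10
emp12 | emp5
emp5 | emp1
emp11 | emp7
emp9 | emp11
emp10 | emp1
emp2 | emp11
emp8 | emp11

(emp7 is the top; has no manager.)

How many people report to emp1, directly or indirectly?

5

emp1 directly manages emp10, emp5, emp6. Under emp10: emp3 (1). Under emp5: emp12 (1). emp6 has no reports. So emp1's organization is 3 direct reports plus everyone under them: 2 + 2 + 1 = 5.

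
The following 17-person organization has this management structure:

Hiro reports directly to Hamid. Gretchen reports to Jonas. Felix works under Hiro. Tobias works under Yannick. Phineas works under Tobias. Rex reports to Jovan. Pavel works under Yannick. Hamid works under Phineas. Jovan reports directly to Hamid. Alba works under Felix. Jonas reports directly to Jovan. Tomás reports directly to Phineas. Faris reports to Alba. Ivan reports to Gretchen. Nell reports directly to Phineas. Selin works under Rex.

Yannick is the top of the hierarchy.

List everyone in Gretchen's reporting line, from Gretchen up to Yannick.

Gretchen reports to Jonas. Jonas reports to Jovan. Jovan reports to Hamid. Hamid reports to Phineas. Phineas reports to Tobias. Tobias reports to Yannick. Yannick is at the top.

Gretchen -> Jonas -> Jovan -> Hamid -> Phineas -> Tobias -> Yannick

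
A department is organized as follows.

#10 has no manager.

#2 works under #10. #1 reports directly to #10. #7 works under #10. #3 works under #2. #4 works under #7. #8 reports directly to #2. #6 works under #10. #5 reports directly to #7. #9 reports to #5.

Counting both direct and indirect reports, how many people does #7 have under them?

#7 directly manages #4, #5. #4 has no reports. Under #5: #9 (1). So #7's organization is 2 direct reports plus everyone under them: 1 + 2 = 3.

3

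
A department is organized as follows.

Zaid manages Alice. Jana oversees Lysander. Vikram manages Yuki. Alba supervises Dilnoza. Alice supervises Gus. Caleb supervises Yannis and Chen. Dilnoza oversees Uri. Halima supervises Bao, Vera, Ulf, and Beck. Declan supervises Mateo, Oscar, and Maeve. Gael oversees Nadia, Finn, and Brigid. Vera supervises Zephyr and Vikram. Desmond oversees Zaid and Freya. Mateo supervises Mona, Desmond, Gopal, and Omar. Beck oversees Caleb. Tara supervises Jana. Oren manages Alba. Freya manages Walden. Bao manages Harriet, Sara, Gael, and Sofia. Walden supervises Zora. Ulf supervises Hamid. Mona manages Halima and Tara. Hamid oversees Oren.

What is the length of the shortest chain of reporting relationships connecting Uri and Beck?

Uri is 6 levels below Halima, and Beck is 1 level below Halima (their lowest common manager). The shortest path runs up from Uri to Halima and back down to Beck: 6 + 1 = 7 links.

7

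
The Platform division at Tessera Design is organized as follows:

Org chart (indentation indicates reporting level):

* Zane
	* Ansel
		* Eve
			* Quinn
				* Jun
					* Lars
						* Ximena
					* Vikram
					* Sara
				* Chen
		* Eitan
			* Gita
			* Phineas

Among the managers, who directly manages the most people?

Direct-report counts: Zane has 1; Ansel has 2; Eitan has 2; Eve has 1; Quinn has 2; Jun has 3; Lars has 1. The largest is 3, held by Jun.

Jun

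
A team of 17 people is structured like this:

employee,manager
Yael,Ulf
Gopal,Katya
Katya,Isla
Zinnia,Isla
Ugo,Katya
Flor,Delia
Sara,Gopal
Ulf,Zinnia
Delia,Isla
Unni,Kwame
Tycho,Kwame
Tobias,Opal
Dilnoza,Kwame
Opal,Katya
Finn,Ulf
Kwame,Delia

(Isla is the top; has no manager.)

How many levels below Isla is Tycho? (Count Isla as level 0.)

Chain from Tycho up to Isla: Tycho → Kwame → Delia → Isla. That is 3 steps up, so Tycho is 3 levels below Isla.

3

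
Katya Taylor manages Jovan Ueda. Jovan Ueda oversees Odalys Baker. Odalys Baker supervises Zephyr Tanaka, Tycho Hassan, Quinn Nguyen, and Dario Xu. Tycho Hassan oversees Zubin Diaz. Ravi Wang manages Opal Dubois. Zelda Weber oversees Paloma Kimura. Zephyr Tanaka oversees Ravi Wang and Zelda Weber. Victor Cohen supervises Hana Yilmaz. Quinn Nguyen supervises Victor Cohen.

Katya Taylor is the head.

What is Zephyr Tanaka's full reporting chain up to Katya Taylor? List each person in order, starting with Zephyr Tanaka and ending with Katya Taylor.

Zephyr Tanaka -> Odalys Baker -> Jovan Ueda -> Katya Taylor

Zephyr Tanaka reports to Odalys Baker. Odalys Baker reports to Jovan Ueda. Jovan Ueda reports to Katya Taylor. Katya Taylor is at the top.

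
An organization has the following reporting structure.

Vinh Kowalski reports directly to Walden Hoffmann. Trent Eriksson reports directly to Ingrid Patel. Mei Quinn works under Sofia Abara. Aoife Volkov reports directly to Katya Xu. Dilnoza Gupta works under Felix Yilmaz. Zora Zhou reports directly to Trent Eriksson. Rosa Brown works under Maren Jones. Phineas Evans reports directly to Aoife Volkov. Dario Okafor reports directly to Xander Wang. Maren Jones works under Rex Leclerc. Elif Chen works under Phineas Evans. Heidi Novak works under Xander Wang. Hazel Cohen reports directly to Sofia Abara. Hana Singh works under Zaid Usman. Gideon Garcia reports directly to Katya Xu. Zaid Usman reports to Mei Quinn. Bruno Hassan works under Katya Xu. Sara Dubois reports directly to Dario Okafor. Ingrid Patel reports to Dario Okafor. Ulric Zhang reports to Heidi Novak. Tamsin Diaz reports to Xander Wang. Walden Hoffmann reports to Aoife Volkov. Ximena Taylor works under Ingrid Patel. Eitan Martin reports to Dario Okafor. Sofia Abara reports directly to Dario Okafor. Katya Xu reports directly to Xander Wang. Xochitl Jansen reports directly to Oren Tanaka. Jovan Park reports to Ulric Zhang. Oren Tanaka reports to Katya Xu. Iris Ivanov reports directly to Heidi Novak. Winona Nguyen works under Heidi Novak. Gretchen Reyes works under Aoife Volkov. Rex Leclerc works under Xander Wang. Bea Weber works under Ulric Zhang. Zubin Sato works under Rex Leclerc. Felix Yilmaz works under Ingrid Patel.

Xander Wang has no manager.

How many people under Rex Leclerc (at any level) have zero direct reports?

The people in Rex Leclerc's organization with no one reporting to them are Zubin Sato, Rosa Brown. That is 2.

2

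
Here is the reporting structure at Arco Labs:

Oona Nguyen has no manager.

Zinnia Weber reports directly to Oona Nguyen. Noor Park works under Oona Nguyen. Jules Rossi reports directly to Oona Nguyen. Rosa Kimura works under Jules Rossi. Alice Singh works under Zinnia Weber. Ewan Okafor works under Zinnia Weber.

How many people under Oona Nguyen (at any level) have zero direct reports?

4

The people in Oona Nguyen's organization with no one reporting to them are Noor Park, Ewan Okafor, Alice Singh, Rosa Kimura. That is 4.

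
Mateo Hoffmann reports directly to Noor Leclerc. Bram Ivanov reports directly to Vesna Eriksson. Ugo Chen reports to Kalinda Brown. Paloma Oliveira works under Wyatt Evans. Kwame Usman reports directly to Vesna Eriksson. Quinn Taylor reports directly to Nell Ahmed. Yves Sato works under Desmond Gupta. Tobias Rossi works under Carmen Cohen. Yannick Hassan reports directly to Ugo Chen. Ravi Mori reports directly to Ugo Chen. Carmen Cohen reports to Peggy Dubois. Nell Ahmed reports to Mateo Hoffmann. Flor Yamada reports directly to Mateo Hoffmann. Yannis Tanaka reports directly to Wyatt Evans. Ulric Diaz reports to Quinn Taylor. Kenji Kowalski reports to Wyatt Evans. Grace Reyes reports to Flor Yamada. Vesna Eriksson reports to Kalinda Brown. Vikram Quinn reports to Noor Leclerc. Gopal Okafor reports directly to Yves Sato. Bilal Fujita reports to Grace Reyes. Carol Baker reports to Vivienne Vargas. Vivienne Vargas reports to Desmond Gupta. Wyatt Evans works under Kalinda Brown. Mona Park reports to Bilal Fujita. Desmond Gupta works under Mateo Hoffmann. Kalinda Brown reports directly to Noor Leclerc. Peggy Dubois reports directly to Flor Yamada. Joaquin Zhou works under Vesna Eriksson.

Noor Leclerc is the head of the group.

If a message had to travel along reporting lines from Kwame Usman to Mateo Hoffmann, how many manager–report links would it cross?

Kwame Usman is 3 levels below Noor Leclerc, and Mateo Hoffmann is 1 level below Noor Leclerc (their lowest common manager). The shortest path runs up from Kwame Usman to Noor Leclerc and back down to Mateo Hoffmann: 3 + 1 = 4 links.

4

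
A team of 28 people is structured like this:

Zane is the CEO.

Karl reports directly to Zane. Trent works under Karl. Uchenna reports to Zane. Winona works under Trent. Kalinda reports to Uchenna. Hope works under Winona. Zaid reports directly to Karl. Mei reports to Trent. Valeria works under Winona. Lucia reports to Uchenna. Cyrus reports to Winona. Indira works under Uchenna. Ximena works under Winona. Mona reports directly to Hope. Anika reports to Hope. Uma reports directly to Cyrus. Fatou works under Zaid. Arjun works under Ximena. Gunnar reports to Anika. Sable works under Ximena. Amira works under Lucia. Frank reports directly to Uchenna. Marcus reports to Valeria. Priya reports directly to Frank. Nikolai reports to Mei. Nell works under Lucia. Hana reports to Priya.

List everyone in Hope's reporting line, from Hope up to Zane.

Hope reports to Winona. Winona reports to Trent. Trent reports to Karl. Karl reports to Zane. Zane is at the top.

Hope -> Winona -> Trent -> Karl -> Zane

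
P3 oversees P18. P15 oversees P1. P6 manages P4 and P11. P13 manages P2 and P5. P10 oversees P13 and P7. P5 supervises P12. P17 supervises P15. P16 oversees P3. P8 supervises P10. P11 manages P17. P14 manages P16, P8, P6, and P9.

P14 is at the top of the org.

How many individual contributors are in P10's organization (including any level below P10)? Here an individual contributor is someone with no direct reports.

The people in P10's organization with no one reporting to them are P7, P12, P2. That is 3.

3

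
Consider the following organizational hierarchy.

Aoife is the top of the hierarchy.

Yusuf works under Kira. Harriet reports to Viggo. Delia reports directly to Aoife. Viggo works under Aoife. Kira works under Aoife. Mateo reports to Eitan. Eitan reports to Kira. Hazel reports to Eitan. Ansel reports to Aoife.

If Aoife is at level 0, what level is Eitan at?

2

Chain from Eitan up to Aoife: Eitan → Kira → Aoife. That is 2 steps up, so Eitan is 2 levels below Aoife.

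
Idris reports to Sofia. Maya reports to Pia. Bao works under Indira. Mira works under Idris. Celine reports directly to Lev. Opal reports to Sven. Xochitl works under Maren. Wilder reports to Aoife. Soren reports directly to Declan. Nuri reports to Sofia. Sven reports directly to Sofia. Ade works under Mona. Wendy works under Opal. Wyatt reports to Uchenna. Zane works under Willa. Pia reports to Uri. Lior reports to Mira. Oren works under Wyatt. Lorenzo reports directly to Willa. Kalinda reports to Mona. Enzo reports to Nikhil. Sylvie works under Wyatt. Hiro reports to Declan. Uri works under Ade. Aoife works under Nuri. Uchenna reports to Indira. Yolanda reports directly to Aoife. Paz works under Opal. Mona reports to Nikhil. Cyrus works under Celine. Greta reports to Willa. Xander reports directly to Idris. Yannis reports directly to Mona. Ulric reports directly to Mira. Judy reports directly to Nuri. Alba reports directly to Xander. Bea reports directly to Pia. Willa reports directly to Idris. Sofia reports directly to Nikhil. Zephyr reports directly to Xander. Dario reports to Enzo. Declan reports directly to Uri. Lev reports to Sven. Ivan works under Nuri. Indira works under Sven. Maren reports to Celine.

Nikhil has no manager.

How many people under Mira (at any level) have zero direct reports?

The people in Mira's organization with no one reporting to them are Lior, Ulric. That is 2.

2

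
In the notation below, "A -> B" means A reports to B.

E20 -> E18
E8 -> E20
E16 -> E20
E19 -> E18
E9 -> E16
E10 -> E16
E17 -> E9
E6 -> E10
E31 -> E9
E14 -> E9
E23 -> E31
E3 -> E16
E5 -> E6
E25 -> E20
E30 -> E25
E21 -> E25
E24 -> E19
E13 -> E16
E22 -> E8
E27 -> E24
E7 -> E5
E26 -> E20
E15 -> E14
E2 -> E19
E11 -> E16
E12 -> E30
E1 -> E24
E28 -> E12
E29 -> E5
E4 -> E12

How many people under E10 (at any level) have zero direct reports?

The people in E10's organization with no one reporting to them are E29, E7. That is 2.

2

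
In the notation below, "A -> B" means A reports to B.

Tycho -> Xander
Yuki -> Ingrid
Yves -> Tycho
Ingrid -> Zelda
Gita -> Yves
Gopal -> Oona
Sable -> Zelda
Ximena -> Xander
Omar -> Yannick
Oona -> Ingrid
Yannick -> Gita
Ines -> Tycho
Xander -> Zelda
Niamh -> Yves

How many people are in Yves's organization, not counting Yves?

Yves directly manages Gita, Niamh. Under Gita: Yannick, Omar (2). Niamh has no reports. So Yves's organization is 2 direct reports plus everyone under them: 3 + 1 = 4.

4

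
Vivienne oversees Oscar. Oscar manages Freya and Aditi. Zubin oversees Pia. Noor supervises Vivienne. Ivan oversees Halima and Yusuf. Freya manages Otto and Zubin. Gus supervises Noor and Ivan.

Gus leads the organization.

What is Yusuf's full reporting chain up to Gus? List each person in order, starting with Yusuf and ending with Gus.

Yusuf -> Ivan -> Gus

Yusuf reports to Ivan. Ivan reports to Gus. Gus is at the top.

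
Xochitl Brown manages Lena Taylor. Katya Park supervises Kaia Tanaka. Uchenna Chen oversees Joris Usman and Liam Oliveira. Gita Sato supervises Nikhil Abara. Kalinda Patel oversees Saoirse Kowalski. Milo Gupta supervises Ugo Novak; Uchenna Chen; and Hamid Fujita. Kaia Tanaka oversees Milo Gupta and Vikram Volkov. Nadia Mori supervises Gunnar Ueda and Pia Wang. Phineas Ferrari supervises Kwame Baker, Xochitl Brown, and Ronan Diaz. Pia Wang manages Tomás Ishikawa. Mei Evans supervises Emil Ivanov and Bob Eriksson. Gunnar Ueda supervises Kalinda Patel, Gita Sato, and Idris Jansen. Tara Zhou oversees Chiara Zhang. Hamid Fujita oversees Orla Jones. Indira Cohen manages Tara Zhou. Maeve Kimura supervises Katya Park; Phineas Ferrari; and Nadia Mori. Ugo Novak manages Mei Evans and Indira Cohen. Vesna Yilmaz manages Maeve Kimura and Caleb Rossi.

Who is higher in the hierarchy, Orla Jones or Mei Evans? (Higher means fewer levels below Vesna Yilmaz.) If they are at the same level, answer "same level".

Both Orla Jones and Mei Evans are 6 levels below Vesna Yilmaz.

same level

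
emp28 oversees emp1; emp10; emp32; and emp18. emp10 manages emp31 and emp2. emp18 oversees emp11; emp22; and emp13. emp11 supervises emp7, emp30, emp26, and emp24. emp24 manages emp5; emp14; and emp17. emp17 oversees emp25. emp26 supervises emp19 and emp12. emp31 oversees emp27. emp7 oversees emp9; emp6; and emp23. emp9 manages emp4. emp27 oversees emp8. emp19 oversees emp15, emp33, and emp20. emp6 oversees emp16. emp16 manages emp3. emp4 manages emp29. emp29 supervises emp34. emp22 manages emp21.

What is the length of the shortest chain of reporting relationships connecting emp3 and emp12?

6

emp3 is 4 levels below emp11, and emp12 is 2 levels below emp11 (their lowest common manager). The shortest path runs up from emp3 to emp11 and back down to emp12: 4 + 2 = 6 links.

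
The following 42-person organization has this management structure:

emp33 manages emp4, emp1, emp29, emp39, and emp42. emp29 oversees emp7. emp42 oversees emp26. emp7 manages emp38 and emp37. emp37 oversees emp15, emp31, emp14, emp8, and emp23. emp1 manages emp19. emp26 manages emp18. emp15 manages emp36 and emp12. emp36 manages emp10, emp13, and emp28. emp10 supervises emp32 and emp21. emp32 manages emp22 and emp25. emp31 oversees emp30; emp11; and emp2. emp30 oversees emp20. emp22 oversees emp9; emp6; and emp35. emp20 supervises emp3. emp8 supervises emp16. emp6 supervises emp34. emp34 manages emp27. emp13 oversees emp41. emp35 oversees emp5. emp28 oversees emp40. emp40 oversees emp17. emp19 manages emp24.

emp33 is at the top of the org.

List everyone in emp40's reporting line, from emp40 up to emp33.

emp40 -> emp28 -> emp36 -> emp15 -> emp37 -> emp7 -> emp29 -> emp33

emp40 reports to emp28. emp28 reports to emp36. emp36 reports to emp15. emp15 reports to emp37. emp37 reports to emp7. emp7 reports to emp29. emp29 reports to emp33. emp33 is at the top.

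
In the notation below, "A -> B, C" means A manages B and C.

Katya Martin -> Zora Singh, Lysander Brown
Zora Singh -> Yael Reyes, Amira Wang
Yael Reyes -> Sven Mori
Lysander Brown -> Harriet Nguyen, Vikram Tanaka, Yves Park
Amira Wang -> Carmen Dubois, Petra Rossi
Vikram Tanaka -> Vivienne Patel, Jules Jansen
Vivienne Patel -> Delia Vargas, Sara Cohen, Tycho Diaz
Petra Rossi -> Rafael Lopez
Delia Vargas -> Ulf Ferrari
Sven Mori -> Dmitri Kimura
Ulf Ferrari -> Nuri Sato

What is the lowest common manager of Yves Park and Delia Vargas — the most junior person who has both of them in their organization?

Yves Park's chain of managers is Lysander Brown, Katya Martin. Delia Vargas's chain of managers is Vivienne Patel, Vikram Tanaka, Lysander Brown, Katya Martin. The first manager that appears in both chains is Lysander Brown.

Lysander Brown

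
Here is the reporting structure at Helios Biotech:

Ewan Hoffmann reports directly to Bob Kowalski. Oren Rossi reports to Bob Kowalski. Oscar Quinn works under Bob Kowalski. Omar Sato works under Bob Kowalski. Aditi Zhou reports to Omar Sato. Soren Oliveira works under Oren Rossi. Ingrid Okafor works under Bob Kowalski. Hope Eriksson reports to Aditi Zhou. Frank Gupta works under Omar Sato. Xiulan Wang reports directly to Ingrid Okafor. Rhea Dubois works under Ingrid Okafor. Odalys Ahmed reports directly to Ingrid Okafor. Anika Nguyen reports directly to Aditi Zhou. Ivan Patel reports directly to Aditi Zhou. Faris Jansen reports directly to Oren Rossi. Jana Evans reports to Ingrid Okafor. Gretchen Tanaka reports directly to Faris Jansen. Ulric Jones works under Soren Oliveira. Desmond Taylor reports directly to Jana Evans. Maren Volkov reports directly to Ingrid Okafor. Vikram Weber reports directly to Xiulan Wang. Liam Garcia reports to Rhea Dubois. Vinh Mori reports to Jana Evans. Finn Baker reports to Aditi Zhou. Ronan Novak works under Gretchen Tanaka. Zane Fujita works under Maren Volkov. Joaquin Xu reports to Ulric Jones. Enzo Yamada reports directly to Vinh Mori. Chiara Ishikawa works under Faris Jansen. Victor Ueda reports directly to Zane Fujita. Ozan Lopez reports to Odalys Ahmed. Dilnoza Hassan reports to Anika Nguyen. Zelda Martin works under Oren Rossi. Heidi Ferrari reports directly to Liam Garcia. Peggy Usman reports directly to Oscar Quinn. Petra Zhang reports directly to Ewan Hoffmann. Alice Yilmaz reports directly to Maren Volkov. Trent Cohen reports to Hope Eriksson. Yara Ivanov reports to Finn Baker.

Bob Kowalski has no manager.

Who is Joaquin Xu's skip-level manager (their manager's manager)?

Soren Oliveira

Joaquin Xu reports to Ulric Jones, and Ulric Jones reports to Soren Oliveira. So Joaquin Xu's skip-level manager is Soren Oliveira.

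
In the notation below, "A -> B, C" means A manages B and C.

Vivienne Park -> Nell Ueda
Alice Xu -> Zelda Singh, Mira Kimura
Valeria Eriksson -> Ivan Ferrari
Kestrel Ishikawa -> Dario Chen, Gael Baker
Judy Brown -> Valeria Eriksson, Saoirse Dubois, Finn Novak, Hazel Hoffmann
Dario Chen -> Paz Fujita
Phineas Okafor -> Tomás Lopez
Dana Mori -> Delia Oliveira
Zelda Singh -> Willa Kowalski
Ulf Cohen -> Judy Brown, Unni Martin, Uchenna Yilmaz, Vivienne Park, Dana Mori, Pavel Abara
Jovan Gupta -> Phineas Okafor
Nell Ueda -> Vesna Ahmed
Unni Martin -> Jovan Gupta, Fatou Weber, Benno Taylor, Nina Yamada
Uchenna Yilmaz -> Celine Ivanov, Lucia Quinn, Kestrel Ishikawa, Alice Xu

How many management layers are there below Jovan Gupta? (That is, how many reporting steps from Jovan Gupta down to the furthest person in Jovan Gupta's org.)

The longest chain under Jovan Gupta runs Jovan Gupta → Phineas Okafor → Tomás Lopez, which is 2 levels below Jovan Gupta.

2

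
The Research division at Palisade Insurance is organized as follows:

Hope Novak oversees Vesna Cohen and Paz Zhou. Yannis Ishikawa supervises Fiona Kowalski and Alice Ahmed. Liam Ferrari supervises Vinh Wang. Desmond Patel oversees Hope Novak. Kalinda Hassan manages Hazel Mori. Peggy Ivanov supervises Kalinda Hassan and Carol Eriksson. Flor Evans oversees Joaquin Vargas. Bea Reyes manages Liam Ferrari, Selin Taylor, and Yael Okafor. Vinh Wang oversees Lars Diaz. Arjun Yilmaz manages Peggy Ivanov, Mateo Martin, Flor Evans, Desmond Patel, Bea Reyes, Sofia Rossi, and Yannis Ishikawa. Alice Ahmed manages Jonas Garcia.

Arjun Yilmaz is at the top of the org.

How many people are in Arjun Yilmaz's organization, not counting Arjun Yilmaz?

22

Arjun Yilmaz directly manages Desmond Patel, Bea Reyes, Peggy Ivanov, Yannis Ishikawa, Flor Evans, Mateo Martin, Sofia Rossi. Under Desmond Patel: Hope Novak, Vesna Cohen, Paz Zhou (3). Under Bea Reyes: Yael Okafor, Selin Taylor, Liam Ferrari, Vinh Wang, Lars Diaz (5). Under Peggy Ivanov: Carol Eriksson, Kalinda Hassan, Hazel Mori (3). Under Yannis Ishikawa: Alice Ahmed, Jonas Garcia, Fiona Kowalski (3). Under Flor Evans: Joaquin Vargas (1). Mateo Martin has no reports. Sofia Rossi has no reports. So Arjun Yilmaz's organization is 7 direct reports plus everyone under them: 4 + 6 + 4 + 4 + 2 + 1 + 1 = 22.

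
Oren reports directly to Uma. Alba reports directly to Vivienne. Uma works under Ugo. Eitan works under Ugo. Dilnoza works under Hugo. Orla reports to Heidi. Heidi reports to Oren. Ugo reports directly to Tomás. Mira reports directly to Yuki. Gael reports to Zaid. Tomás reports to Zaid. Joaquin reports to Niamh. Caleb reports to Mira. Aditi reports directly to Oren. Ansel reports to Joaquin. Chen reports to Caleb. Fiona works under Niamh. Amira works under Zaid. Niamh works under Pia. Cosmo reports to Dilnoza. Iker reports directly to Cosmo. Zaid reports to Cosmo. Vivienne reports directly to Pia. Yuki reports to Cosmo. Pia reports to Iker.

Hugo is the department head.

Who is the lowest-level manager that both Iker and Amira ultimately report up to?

Cosmo

Iker's chain of managers is Cosmo, Dilnoza, Hugo. Amira's chain of managers is Zaid, Cosmo, Dilnoza, Hugo. The first manager that appears in both chains is Cosmo.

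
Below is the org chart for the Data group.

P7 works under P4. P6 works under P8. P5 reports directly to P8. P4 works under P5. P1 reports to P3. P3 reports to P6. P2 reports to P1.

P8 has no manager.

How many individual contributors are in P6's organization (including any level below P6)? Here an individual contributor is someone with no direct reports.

1

The only person in P6's organization with no one reporting to them is P2. That is 1.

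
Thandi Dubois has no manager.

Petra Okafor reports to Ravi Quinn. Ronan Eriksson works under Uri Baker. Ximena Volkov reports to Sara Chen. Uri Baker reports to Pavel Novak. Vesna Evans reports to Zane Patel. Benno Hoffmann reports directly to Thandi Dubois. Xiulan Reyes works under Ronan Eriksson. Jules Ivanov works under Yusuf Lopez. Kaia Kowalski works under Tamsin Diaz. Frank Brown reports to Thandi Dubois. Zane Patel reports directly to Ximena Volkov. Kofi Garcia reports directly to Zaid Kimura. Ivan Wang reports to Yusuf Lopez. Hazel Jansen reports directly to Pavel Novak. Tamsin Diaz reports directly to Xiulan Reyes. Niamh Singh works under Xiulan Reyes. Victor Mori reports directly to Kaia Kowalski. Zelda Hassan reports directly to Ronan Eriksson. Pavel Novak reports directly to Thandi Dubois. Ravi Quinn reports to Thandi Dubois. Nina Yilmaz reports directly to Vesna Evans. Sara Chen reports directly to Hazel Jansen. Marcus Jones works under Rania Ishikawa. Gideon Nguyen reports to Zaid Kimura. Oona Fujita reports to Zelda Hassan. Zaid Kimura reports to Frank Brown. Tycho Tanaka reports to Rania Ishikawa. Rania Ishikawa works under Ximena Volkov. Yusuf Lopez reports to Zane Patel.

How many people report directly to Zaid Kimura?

Zaid Kimura directly manages Gideon Nguyen, Kofi Garcia. That is 2 direct reports.

2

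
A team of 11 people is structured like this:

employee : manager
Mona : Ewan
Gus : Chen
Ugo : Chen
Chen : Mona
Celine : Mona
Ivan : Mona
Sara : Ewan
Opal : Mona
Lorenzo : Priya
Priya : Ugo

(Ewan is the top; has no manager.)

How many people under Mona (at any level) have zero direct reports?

The people in Mona's organization with no one reporting to them are Ivan, Celine, Opal, Gus, Lorenzo. That is 5.

5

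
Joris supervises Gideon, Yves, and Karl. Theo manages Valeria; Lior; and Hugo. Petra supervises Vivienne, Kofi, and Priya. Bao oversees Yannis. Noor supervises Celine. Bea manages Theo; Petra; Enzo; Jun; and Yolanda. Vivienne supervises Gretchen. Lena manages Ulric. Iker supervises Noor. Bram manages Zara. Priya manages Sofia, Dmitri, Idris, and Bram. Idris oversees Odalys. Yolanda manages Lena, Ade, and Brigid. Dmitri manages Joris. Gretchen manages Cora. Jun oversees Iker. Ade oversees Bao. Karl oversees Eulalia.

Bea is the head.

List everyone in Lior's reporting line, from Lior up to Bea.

Lior reports to Theo. Theo reports to Bea. Bea is at the top.

Lior -> Theo -> Bea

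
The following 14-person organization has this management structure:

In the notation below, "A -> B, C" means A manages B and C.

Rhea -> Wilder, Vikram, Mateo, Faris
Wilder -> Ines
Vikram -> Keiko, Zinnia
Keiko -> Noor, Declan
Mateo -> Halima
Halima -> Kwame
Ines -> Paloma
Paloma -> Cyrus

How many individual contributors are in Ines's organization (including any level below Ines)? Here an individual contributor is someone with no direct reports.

The only person in Ines's organization with no one reporting to them is Cyrus. That is 1.

1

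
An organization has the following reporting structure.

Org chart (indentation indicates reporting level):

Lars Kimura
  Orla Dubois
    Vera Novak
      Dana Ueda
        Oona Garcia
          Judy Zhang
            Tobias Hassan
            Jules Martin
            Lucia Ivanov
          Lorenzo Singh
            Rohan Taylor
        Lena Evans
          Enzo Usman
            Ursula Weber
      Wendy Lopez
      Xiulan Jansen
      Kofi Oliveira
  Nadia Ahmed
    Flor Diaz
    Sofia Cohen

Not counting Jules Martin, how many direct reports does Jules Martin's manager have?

2

Jules Martin reports to Judy Zhang. Judy Zhang's other direct reports are Tobias Hassan, Lucia Ivanov — 2 peers.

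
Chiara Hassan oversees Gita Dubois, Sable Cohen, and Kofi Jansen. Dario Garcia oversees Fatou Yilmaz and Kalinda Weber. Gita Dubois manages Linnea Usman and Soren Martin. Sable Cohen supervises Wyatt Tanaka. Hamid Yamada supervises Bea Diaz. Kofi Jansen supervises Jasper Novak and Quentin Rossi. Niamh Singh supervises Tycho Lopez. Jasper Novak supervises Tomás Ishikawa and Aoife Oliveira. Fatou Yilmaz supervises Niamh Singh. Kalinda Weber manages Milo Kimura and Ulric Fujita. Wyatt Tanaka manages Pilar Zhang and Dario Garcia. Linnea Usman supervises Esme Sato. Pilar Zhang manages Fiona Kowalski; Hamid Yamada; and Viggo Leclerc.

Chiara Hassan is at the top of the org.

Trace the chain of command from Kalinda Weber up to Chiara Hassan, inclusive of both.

Kalinda Weber reports to Dario Garcia. Dario Garcia reports to Wyatt Tanaka. Wyatt Tanaka reports to Sable Cohen. Sable Cohen reports to Chiara Hassan. Chiara Hassan is at the top.

Kalinda Weber -> Dario Garcia -> Wyatt Tanaka -> Sable Cohen -> Chiara Hassan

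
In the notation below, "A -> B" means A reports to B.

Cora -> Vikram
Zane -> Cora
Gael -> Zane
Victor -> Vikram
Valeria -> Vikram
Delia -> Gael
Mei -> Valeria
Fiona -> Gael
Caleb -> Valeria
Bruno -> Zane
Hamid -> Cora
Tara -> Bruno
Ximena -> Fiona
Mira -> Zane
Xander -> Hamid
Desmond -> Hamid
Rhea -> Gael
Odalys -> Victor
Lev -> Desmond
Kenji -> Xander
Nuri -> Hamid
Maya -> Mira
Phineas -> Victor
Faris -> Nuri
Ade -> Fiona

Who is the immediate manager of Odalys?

Odalys reports directly to Victor.

Victor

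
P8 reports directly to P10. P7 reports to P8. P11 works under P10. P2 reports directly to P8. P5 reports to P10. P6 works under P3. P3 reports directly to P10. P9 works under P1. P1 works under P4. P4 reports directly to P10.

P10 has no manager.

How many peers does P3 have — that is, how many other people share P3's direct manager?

P3 reports to P10. P10's other direct reports are P8, P4, P11, P5 — 4 peers.

4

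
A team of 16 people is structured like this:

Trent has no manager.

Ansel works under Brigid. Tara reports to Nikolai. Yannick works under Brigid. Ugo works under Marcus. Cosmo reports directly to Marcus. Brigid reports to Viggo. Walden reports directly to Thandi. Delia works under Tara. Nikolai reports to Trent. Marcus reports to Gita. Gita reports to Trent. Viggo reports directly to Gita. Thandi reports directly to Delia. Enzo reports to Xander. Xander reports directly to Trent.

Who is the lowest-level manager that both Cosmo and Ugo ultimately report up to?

Marcus

Cosmo's chain of managers is Marcus, Gita, Trent. Ugo's chain of managers is Marcus, Gita, Trent. The first manager that appears in both chains is Marcus.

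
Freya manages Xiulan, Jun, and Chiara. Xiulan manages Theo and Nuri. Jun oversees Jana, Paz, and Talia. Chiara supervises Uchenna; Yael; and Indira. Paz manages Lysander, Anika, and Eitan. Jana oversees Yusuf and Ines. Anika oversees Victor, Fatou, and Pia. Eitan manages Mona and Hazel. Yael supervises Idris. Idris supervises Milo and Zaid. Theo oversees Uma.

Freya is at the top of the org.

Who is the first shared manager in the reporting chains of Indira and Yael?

Chiara

Indira's chain of managers is Chiara, Freya. Yael's chain of managers is Chiara, Freya. The first manager that appears in both chains is Chiara.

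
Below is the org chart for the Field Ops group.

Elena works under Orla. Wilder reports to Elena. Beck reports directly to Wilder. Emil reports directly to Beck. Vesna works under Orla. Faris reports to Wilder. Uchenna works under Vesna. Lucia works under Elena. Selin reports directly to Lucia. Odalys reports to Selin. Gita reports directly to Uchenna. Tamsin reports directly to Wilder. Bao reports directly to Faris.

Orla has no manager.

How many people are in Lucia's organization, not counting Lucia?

Lucia directly manages Selin. Under Selin: Odalys (1). That's 2 in total.

2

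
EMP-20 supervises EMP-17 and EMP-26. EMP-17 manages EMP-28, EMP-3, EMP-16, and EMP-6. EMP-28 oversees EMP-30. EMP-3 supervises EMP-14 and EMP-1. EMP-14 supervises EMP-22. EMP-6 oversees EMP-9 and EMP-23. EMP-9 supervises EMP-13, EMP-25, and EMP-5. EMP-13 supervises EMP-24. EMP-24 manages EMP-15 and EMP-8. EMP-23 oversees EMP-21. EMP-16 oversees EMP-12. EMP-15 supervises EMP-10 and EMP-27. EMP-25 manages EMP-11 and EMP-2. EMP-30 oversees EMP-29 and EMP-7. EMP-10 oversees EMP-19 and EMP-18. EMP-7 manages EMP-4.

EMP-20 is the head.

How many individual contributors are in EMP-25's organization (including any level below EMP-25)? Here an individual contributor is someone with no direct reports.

2

The people in EMP-25's organization with no one reporting to them are EMP-2, EMP-11. That is 2.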